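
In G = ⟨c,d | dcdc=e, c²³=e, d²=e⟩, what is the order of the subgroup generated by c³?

|⟨c³⟩| equals the order of c³. Compute successive powers until reaching e:
  (c³)¹ = c³, (c³)² = c⁶, (c³)³ = c⁹, (c³)⁴ = c¹², (c³)⁵ = c¹⁵, (c³)⁶ = c¹⁸, (c³)⁷ = c²¹, (c³)⁸ = c, (c³)⁹ = c⁴, (c³)¹⁰ = c⁷, (c³)¹¹ = c¹⁰, (c³)¹² = c¹³, (c³)¹³ = c¹⁶, (c³)¹⁴ = c¹⁹, (c³)¹⁵ = c²², (c³)¹⁶ = c², (c³)¹⁷ = c⁵, (c³)¹⁸ = c⁸, (c³)¹⁹ = c¹¹, (c³)²⁰ = c¹⁴, (c³)²¹ = c¹⁷, (c³)²² = c²⁰, (c³)²³ = e.
The smallest positive k with (c³)ᵏ = e is 23, so |⟨c³⟩| = 23.

Answer: 23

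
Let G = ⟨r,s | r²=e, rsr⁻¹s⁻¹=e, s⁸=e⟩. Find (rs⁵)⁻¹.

The order of (rs⁵) is 8 (smallest k with (rs⁵)ᵏ = e), so (rs⁵)⁻¹ = (rs⁵)⁷ = rs³.
Check: (rs⁵) · (rs³) → (rs⁵) · r = s⁵;   (s⁵) · s³ = e, giving e as required.

Answer: rs³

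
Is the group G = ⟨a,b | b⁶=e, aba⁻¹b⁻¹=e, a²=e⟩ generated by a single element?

|G| = 12, but the maximum element order in G is 6 < 12. No single element generates all of G, so G is not cyclic.

Answer: No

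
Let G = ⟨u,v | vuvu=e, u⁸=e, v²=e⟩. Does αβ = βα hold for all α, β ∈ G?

u·v = uv but v·u = u⁷v, so u·v ≠ v·u and G is not abelian.

Answer: No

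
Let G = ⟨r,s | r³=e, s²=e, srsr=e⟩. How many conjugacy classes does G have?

The conjugacy classes (representative and size) are:
  [e] (size 1), [r] (size 2), [rs] (size 3).
Class equation: 1 + 2 + 3 = 6 = |G|. So G has 3 conjugacy classes.

Answer: 3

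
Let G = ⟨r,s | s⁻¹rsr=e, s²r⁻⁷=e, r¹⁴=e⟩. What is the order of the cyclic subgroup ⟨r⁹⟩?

|⟨r⁹⟩| equals the order of r⁹. Compute successive powers until reaching e:
  (r⁹)¹ = r⁹, (r⁹)² = r⁴, (r⁹)³ = r¹³, (r⁹)⁴ = r⁸, (r⁹)⁵ = r³, (r⁹)⁶ = r¹², (r⁹)⁷ = r⁷, (r⁹)⁸ = r², (r⁹)⁹ = r¹¹, (r⁹)¹⁰ = r⁶, (r⁹)¹¹ = r, (r⁹)¹² = r¹⁰, (r⁹)¹³ = r⁵, (r⁹)¹⁴ = e.
The smallest positive k with (r⁹)ᵏ = e is 14, so |⟨r⁹⟩| = 14.

Answer: 14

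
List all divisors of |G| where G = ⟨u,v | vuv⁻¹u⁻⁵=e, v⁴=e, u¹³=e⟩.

|G| = 52 = 2² · 13. By Lagrange's theorem the order of any subgroup divides 52; the divisors of 52 are 1, 2, 4, 13, 26, 52.

Answer: 1, 2, 4, 13, 26, 52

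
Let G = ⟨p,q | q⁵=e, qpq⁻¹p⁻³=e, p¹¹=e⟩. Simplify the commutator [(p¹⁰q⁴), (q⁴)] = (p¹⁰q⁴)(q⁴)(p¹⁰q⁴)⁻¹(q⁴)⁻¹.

[(p¹⁰q⁴), (q⁴)] = (p¹⁰q⁴)·(q⁴)·(p¹⁰q⁴)⁻¹·(q⁴)⁻¹.
  (p¹⁰q⁴) · (q⁴) = p¹⁰q³
  (p¹⁰q³) · (p³q) = p³q⁴
  (p³q⁴) · q = p³

Answer: p³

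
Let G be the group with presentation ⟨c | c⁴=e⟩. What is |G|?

G is generated by a single element, so G is cyclic. The relator gives c⁴ = e and no smaller power is forced to be e, so the 4 powers {c, e, c², c³} are distinct. Hence |G| = 4.

Answer: 4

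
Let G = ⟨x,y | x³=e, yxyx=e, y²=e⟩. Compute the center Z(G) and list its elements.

An element z ∈ Z(G) iff z commutes with every generator.
For example e is central: e·x = x = x·e; e·y = y = y·e.
Whereas x ∉ Z(G) since x·y = xy ≠ x²y = y·x.
Checking each of the 6 elements this way gives Z(G) = {e}, of order 1.

Answer: {e}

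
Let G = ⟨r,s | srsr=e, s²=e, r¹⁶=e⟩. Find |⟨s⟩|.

|⟨s⟩| equals the order of s. Compute successive powers until reaching e:
  s¹ = s, s² = e.
The smallest positive k with sᵏ = e is 2, so |⟨s⟩| = 2.

Answer: 2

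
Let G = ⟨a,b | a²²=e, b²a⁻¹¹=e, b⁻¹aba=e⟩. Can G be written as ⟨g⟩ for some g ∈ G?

Every cyclic group is abelian. But a·b = ab while b·a = a¹⁰b⁻¹, so a·b ≠ b·a and G is not abelian. Hence G is not cyclic.

Answer: No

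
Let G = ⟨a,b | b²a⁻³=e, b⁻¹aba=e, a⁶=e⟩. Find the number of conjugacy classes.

The conjugacy classes (representative and size) are:
  [e] (size 1), [a] (size 2), [a²] (size 2), [a³] (size 1), [ab⁻¹] (size 3), [a²b⁻¹] (size 3).
Class equation: 1 + 2 + 2 + 1 + 3 + 3 = 12 = |G|. So G has 6 conjugacy classes.

Answer: 6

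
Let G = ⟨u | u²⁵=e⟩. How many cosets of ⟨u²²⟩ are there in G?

First find ord(u²²) by computing successive powers:
  (u²²)¹ = u²², (u²²)² = u¹⁹, (u²²)³ = u¹⁶, (u²²)⁴ = u¹³, (u²²)⁵ = u¹⁰, (u²²)⁶ = u⁷, (u²²)⁷ = u⁴, (u²²)⁸ = u, (u²²)⁹ = u²³, (u²²)¹⁰ = u²⁰, (u²²)¹¹ = u¹⁷, (u²²)¹² = u¹⁴, (u²²)¹³ = u¹¹, (u²²)¹⁴ = u⁸, (u²²)¹⁵ = u⁵, (u²²)¹⁶ = u², (u²²)¹⁷ = u²⁴, (u²²)¹⁸ = u²¹, (u²²)¹⁹ = u¹⁸, (u²²)²⁰ = u¹⁵, (u²²)²¹ = u¹², (u²²)²² = u⁹, (u²²)²³ = u⁶, (u²²)²⁴ = u³, (u²²)²⁵ = e.
So |⟨u²²⟩| = ord(u²²) = 25. With |G| = 25, by Lagrange [G : ⟨u²²⟩] = 25/25 = 1.

Answer: 1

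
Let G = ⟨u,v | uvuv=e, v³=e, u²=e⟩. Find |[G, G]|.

G' = [G, G] is generated by all commutators. The generator-pair commutators are: [u, v] = v.
The subgroup they normally generate is {e, v, v²}, of order 3.
Check: |G/G'| = 6/3 = 2 is the order of the abelianisation.

Answer: 3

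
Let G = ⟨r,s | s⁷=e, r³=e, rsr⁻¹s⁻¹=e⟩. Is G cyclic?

|G| = 21. The element rs has order 21 (its powers give 21 distinct elements), so ⟨rs⟩ = G and G is cyclic.

Answer: Yes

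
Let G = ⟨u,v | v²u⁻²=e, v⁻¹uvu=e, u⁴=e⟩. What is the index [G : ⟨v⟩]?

First find ord(v) by computing successive powers:
  v¹ = v, v² = u², v³ = v⁻¹, v⁴ = e.
So |⟨v⟩| = ord(v) = 4. With |G| = 8, by Lagrange [G : ⟨v⟩] = 8/4 = 2.

Answer: 2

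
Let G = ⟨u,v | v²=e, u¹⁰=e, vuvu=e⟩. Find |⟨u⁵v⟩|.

|⟨u⁵v⟩| equals the order of u⁵v. Compute successive powers until reaching e:
  (u⁵v)¹ = u⁵v, (u⁵v)² = e.
The smallest positive k with (u⁵v)ᵏ = e is 2, so |⟨u⁵v⟩| = 2.

Answer: 2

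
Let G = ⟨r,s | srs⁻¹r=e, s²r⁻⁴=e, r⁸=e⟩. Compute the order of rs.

Compute successive powers until reaching e:
  (rs)¹ = rs, (rs)² = r⁴, (rs)³ = rs⁻¹, (rs)⁴ = e.
The smallest positive k with (rs)ᵏ = e is 4.

Answer: 4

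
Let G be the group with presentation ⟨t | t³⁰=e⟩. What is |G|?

G is generated by a single element, so G is cyclic. The relator gives t³⁰ = e and no smaller power is forced to be e, so the 30 powers {e, t, t², t³, t⁴, t⁵, t⁶, t⁷, t⁸, t⁹, t²², t²³, t²¹, t²⁰, t²⁴, t²⁵, t²⁶, t²⁷, t²⁸, t²⁹, t¹², t¹³, t¹¹, t¹⁰, t¹⁴, t¹⁵, t¹⁶, t¹⁷, t¹⁸, t¹⁹} are distinct. Hence |G| = 30.

Answer: 30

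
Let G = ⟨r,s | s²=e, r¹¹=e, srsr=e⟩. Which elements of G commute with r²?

⟨r²⟩ ⊆ C_G(r²) since powers of r² commute with r²; so |C_G(r²)| ≥ |⟨r²⟩| = 11.
By orbit–stabilizer, |C_G(r²)| = |G| / |conj. class of r²| = 22 / 2 = 11.
The 11 elements commuting with r² are {e, r, r², r³, r⁴, r⁵, r⁶, r⁷, r⁸, r⁹, r¹⁰}.

Answer: {e, r, r², r³, r⁴, r⁵, r⁶, r⁷, r⁸, r⁹, r¹⁰}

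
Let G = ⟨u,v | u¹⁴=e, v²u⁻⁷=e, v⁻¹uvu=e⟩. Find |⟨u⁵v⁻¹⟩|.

|⟨u⁵v⁻¹⟩| equals the order of u⁵v⁻¹. Compute successive powers until reaching e:
  (u⁵v⁻¹)¹ = u⁵v⁻¹, (u⁵v⁻¹)² = u⁷, (u⁵v⁻¹)³ = u⁵v, (u⁵v⁻¹)⁴ = e.
The smallest positive k with (u⁵v⁻¹)ᵏ = e is 4, so |⟨u⁵v⁻¹⟩| = 4.

Answer: 4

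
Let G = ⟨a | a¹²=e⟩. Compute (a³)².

Compute successive powers of (a³), reducing at each step:
  (a³)²: (a³) · a³ = a⁶

Answer: a⁶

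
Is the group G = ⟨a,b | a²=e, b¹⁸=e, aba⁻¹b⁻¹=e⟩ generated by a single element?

|G| = 36, but the maximum element order in G is 18 < 36. No single element generates all of G, so G is not cyclic.

Answer: No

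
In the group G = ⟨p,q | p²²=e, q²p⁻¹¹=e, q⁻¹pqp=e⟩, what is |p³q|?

Compute successive powers until reaching e:
  (p³q)¹ = p³q, (p³q)² = p¹¹, (p³q)³ = p³q⁻¹, (p³q)⁴ = e.
The smallest positive k with (p³q)ᵏ = e is 4.

Answer: 4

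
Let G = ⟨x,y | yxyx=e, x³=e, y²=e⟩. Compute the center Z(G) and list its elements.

An element z ∈ Z(G) iff z commutes with every generator.
For example e is central: e·x = x = x·e; e·y = y = y·e.
Whereas x ∉ Z(G) since x·y = xy ≠ x²y = y·x.
Checking each of the 6 elements this way gives Z(G) = {e}, of order 1.

Answer: {e}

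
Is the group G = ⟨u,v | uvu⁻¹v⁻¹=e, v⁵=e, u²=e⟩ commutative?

Each pair of generators commutes: u·v = uv = v·u. Since the generators pairwise commute, every element of G commutes with every other, so G is abelian.

Answer: Yes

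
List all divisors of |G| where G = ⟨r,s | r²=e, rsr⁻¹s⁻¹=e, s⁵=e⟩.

|G| = 10 = 2 · 5. By Lagrange's theorem the order of any subgroup divides 10; the divisors of 10 are 1, 2, 5, 10.

Answer: 1, 2, 5, 10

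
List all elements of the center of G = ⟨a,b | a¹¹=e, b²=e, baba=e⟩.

An element z ∈ Z(G) iff z commutes with every generator.
For example e is central: e·a = a = a·e; e·b = b = b·e.
Whereas a ∉ Z(G) since a·b = ab ≠ a¹⁰b = b·a.
Checking each of the 22 elements this way gives Z(G) = {e}, of order 1.

Answer: {e}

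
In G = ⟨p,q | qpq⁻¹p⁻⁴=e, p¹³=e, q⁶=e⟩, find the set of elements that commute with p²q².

⟨p²q²⟩ ⊆ C_G(p²q²) since powers of p²q² commute with p²q²; so |C_G(p²q²)| ≥ |⟨p²q²⟩| = 3.
By orbit–stabilizer, |C_G(p²q²)| = |G| / |conj. class of p²q²| = 78 / 13 = 6.
The 6 elements commuting with p²q² are {e, p²q², p³q, p⁸q⁴, p⁹q⁵, p¹¹q³}.

Answer: {e, p²q², p³q, p⁸q⁴, p⁹q⁵, p¹¹q³}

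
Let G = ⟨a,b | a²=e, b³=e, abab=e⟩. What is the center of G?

An element z ∈ Z(G) iff z commutes with every generator.
For example e is central: e·a = a = a·e; e·b = b = b·e.
Whereas a ∉ Z(G) since a·b = ab ≠ ab² = b·a.
Checking each of the 6 elements this way gives Z(G) = {e}, of order 1.

Answer: {e}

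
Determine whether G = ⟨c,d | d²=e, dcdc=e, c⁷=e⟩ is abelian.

c·d = cd but d·c = c⁶d, so c·d ≠ d·c and G is not abelian.

Answer: No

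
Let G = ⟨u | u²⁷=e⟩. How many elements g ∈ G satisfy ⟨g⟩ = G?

G is cyclic of order 27. An element generates G iff its order is 27, and a cyclic group of order 27 has exactly φ(27) = 18 such elements.

Answer: 18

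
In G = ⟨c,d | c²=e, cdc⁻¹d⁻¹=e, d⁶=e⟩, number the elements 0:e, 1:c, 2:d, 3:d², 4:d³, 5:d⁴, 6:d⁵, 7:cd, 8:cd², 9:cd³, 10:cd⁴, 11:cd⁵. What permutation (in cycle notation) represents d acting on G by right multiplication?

(0 2 3 4 5 6)(1 7 8 9 10 11)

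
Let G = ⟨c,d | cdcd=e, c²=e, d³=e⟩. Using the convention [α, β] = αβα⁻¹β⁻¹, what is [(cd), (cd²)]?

[(cd), (cd²)] = (cd)·(cd²)·(cd)⁻¹·(cd²)⁻¹.
  (cd) · (cd²) = d
  d · (cd) = c
  c · (cd²) = d²

Answer: d²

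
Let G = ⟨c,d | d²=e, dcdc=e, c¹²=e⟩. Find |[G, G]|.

G' = [G, G] is generated by all commutators. The generator-pair commutators are: [c, d] = c².
The subgroup they normally generate is {e, c², c⁴, c⁶, c⁸, c¹⁰}, of order 6.
Check: |G/G'| = 24/6 = 4 is the order of the abelianisation.

Answer: 6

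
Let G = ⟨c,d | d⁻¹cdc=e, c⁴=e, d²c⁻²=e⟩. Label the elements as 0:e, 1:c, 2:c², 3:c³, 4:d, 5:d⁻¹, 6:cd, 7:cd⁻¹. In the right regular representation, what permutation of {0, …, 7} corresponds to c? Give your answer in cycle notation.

(0 1 2 3)(4 7 5 6)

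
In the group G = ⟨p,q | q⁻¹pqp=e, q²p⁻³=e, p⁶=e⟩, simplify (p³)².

Compute successive powers of (p³), reducing at each step:
  (p³)²: (p³) · p³ = e

Answer: e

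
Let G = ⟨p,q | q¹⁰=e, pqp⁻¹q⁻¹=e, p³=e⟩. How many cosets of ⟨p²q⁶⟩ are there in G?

First find ord(p²q⁶) by computing successive powers:
  (p²q⁶)¹ = p²q⁶, (p²q⁶)² = pq², (p²q⁶)³ = q⁸, (p²q⁶)⁴ = p²q⁴, (p²q⁶)⁵ = p, (p²q⁶)⁶ = q⁶, (p²q⁶)⁷ = p²q², (p²q⁶)⁸ = pq⁸, (p²q⁶)⁹ = q⁴, (p²q⁶)¹⁰ = p², (p²q⁶)¹¹ = pq⁶, (p²q⁶)¹² = q², (p²q⁶)¹³ = p²q⁸, (p²q⁶)¹⁴ = pq⁴, (p²q⁶)¹⁵ = e.
So |⟨p²q⁶⟩| = ord(p²q⁶) = 15. With |G| = 30, by Lagrange [G : ⟨p²q⁶⟩] = 30/15 = 2.

Answer: 2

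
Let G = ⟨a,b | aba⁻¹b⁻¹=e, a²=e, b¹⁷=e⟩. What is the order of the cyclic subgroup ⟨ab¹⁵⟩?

|⟨ab¹⁵⟩| equals the order of ab¹⁵. Compute successive powers until reaching e:
  (ab¹⁵)¹ = ab¹⁵, (ab¹⁵)² = b¹³, (ab¹⁵)³ = ab¹¹, (ab¹⁵)⁴ = b⁹, (ab¹⁵)⁵ = ab⁷, (ab¹⁵)⁶ = b⁵, (ab¹⁵)⁷ = ab³, (ab¹⁵)⁸ = b, (ab¹⁵)⁹ = ab¹⁶, (ab¹⁵)¹⁰ = b¹⁴, (ab¹⁵)¹¹ = ab¹², (ab¹⁵)¹² = b¹⁰, (ab¹⁵)¹³ = ab⁸, (ab¹⁵)¹⁴ = b⁶, (ab¹⁵)¹⁵ = ab⁴, (ab¹⁵)¹⁶ = b², (ab¹⁵)¹⁷ = a, (ab¹⁵)¹⁸ = b¹⁵, (ab¹⁵)¹⁹ = ab¹³, (ab¹⁵)²⁰ = b¹¹, (ab¹⁵)²¹ = ab⁹, (ab¹⁵)²² = b⁷, (ab¹⁵)²³ = ab⁵, (ab¹⁵)²⁴ = b³, (ab¹⁵)²⁵ = ab, (ab¹⁵)²⁶ = b¹⁶, (ab¹⁵)²⁷ = ab¹⁴, (ab¹⁵)²⁸ = b¹², (ab¹⁵)²⁹ = ab¹⁰, (ab¹⁵)³⁰ = b⁸, (ab¹⁵)³¹ = ab⁶, (ab¹⁵)³² = b⁴, (ab¹⁵)³³ = ab², (ab¹⁵)³⁴ = e.
The smallest positive k with (ab¹⁵)ᵏ = e is 34, so |⟨ab¹⁵⟩| = 34.

Answer: 34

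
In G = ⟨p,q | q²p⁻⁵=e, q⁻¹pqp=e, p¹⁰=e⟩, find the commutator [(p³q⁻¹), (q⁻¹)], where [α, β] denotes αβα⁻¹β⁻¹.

[(p³q⁻¹), (q⁻¹)] = (p³q⁻¹)·(q⁻¹)·(p³q⁻¹)⁻¹·(q⁻¹)⁻¹.
  (p³q⁻¹) · (q⁻¹) = p⁸
  (p⁸) · (p³q) = pq
  (pq) · q = p⁶

Answer: p⁶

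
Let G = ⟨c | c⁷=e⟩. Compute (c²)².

Compute successive powers of (c²), reducing at each step:
  (c²)²: (c²) · c² = c⁴

Answer: c⁴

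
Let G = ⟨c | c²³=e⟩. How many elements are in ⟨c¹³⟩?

|⟨c¹³⟩| equals the order of c¹³. Compute successive powers until reaching e:
  (c¹³)¹ = c¹³, (c¹³)² = c³, (c¹³)³ = c¹⁶, (c¹³)⁴ = c⁶, (c¹³)⁵ = c¹⁹, (c¹³)⁶ = c⁹, (c¹³)⁷ = c²², (c¹³)⁸ = c¹², (c¹³)⁹ = c², (c¹³)¹⁰ = c¹⁵, (c¹³)¹¹ = c⁵, (c¹³)¹² = c¹⁸, (c¹³)¹³ = c⁸, (c¹³)¹⁴ = c²¹, (c¹³)¹⁵ = c¹¹, (c¹³)¹⁶ = c, (c¹³)¹⁷ = c¹⁴, (c¹³)¹⁸ = c⁴, (c¹³)¹⁹ = c¹⁷, (c¹³)²⁰ = c⁷, (c¹³)²¹ = c²⁰, (c¹³)²² = c¹⁰, (c¹³)²³ = e.
The smallest positive k with (c¹³)ᵏ = e is 23, so |⟨c¹³⟩| = 23.

Answer: 23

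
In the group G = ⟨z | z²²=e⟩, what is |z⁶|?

Compute successive powers until reaching e:
  (z⁶)¹ = z⁶, (z⁶)² = z¹², (z⁶)³ = z¹⁸, (z⁶)⁴ = z², (z⁶)⁵ = z⁸, (z⁶)⁶ = z¹⁴, (z⁶)⁷ = z²⁰, (z⁶)⁸ = z⁴, (z⁶)⁹ = z¹⁰, (z⁶)¹⁰ = z¹⁶, (z⁶)¹¹ = e.
The smallest positive k with (z⁶)ᵏ = e is 11.

Answer: 11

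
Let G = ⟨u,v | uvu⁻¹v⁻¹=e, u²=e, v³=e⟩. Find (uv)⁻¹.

The order of (uv) is 6 (smallest k with (uv)ᵏ = e), so (uv)⁻¹ = (uv)⁵ = uv².
Check: (uv) · (uv²) → (uv) · u = v;   v · v² = e, giving e as required.

Answer: uv²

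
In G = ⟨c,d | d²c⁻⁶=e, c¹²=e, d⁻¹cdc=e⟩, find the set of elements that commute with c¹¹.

⟨c¹¹⟩ ⊆ C_G(c¹¹) since powers of c¹¹ commute with c¹¹; so |C_G(c¹¹)| ≥ |⟨c¹¹⟩| = 12.
By orbit–stabilizer, |C_G(c¹¹)| = |G| / |conj. class of c¹¹| = 24 / 2 = 12.
The 12 elements commuting with c¹¹ are {e, c, c², c³, c⁴, c⁵, c⁶, c⁷, c⁸, c⁹, c¹⁰, c¹¹}.

Answer: {e, c, c², c³, c⁴, c⁵, c⁶, c⁷, c⁸, c⁹, c¹⁰, c¹¹}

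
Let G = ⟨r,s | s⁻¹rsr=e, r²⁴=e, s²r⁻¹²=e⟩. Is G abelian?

r·s = rs but s·r = r¹¹s⁻¹, so r·s ≠ s·r and G is not abelian.

Answer: No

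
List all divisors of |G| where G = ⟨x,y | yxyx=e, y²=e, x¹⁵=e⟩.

|G| = 30 = 2 · 3 · 5. By Lagrange's theorem the order of any subgroup divides 30; the divisors of 30 are 1, 2, 3, 5, 6, 10, 15, 30.

Answer: 1, 2, 3, 5, 6, 10, 15, 30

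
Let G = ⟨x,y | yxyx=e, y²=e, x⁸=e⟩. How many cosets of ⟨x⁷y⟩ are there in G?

First find ord(x⁷y) by computing successive powers:
  (x⁷y)¹ = x⁷y, (x⁷y)² = e.
So |⟨x⁷y⟩| = ord(x⁷y) = 2. With |G| = 16, by Lagrange [G : ⟨x⁷y⟩] = 16/2 = 8.

Answer: 8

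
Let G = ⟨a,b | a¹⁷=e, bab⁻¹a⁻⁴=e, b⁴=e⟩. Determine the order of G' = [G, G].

G' = [G, G] is generated by all commutators. The generator-pair commutators are: [a, b] = a¹⁴.
The subgroup they normally generate is {e, a, a², a³, a⁴, a⁵, a⁶, a⁷, a⁸, a⁹, a¹⁰, a¹¹, a¹², a¹³, a¹⁴, a¹⁵, a¹⁶}, of order 17.
Check: |G/G'| = 68/17 = 4 is the order of the abelianisation.

Answer: 17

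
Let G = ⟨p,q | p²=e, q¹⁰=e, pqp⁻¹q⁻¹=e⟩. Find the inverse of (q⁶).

The order of (q⁶) is 5 (smallest k with (q⁶)ᵏ = e), so (q⁶)⁻¹ = (q⁶)⁴ = q⁴.
Check: (q⁶) · (q⁴) → (q⁶) · q⁴ = e, giving e as required.

Answer: q⁴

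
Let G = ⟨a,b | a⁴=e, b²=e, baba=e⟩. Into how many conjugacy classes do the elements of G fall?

The conjugacy classes (representative and size) are:
  [e] (size 1), [a] (size 2), [a²] (size 1), [a²b] (size 2), [a³b] (size 2).
Class equation: 1 + 2 + 1 + 2 + 2 = 8 = |G|. So G has 5 conjugacy classes.

Answer: 5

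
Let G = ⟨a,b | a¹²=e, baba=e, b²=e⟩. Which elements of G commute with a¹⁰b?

⟨a¹⁰b⟩ ⊆ C_G(a¹⁰b) since powers of a¹⁰b commute with a¹⁰b; so |C_G(a¹⁰b)| ≥ |⟨a¹⁰b⟩| = 2.
By orbit–stabilizer, |C_G(a¹⁰b)| = |G| / |conj. class of a¹⁰b| = 24 / 6 = 4.
The 4 elements commuting with a¹⁰b are {e, a⁶, a⁴b, a¹⁰b}.

Answer: {e, a⁶, a⁴b, a¹⁰b}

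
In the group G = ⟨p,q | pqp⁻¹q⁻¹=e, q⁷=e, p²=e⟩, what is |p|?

Compute successive powers until reaching e:
  p¹ = p, p² = e.
The smallest positive k with pᵏ = e is 2.

Answer: 2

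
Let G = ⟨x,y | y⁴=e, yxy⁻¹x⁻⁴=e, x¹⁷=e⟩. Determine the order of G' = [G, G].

G' = [G, G] is generated by all commutators. The generator-pair commutators are: [x, y] = x¹⁴.
The subgroup they normally generate is {e, x, x², x³, x⁴, x⁵, x⁶, x⁷, x⁸, x⁹, x¹⁰, x¹¹, x¹², x¹³, x¹⁴, x¹⁵, x¹⁶}, of order 17.
Check: |G/G'| = 68/17 = 4 is the order of the abelianisation.

Answer: 17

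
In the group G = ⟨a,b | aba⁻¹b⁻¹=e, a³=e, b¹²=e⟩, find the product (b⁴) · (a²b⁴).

Compute (b⁴) · (a²b⁴) by multiplying left to right and reducing via the relations at each step:
  (b⁴) · a² = a²b⁴
  (a²b⁴) · b⁴ = a²b⁸

Answer: a²b⁸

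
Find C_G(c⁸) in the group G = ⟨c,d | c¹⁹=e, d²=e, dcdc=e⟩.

⟨c⁸⟩ ⊆ C_G(c⁸) since powers of c⁸ commute with c⁸; so |C_G(c⁸)| ≥ |⟨c⁸⟩| = 19.
By orbit–stabilizer, |C_G(c⁸)| = |G| / |conj. class of c⁸| = 38 / 2 = 19.
The 19 elements commuting with c⁸ are {e, c, c², c³, c⁴, c⁵, c⁶, c⁷, c⁸, c⁹, c¹⁰, c¹¹, c¹², c¹³, c¹⁴, c¹⁵, c¹⁶, c¹⁷, c¹⁸}.

Answer: {e, c, c², c³, c⁴, c⁵, c⁶, c⁷, c⁸, c⁹, c¹⁰, c¹¹, c¹², c¹³, c¹⁴, c¹⁵, c¹⁶, c¹⁷, c¹⁸}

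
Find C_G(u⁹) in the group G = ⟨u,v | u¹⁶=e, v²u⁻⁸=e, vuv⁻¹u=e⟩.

⟨u⁹⟩ ⊆ C_G(u⁹) since powers of u⁹ commute with u⁹; so |C_G(u⁹)| ≥ |⟨u⁹⟩| = 16.
By orbit–stabilizer, |C_G(u⁹)| = |G| / |conj. class of u⁹| = 32 / 2 = 16.
The 16 elements commuting with u⁹ are {e, u, u², u³, u⁴, u⁵, u⁶, u⁷, u⁸, u⁹, u¹⁰, u¹¹, u¹², u¹³, u¹⁴, u¹⁵}.

Answer: {e, u, u², u³, u⁴, u⁵, u⁶, u⁷, u⁸, u⁹, u¹⁰, u¹¹, u¹², u¹³, u¹⁴, u¹⁵}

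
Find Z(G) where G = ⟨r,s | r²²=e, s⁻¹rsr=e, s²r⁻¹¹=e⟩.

An element z ∈ Z(G) iff z commutes with every generator.
For example r¹¹ is central: (r¹¹)·r = r¹² = r·(r¹¹); (r¹¹)·s = s⁻¹ = s·(r¹¹).
Whereas r ∉ Z(G) since r·s = rs ≠ r¹⁰s⁻¹ = s·r.
Checking each of the 44 elements this way gives Z(G) = {e, r¹¹}, of order 2.

Answer: {e, r¹¹}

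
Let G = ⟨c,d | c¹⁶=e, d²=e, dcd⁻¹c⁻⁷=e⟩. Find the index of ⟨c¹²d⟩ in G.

First find ord(c¹²d) by computing successive powers:
  (c¹²d)¹ = c¹²d, (c¹²d)² = e.
So |⟨c¹²d⟩| = ord(c¹²d) = 2. With |G| = 32, by Lagrange [G : ⟨c¹²d⟩] = 32/2 = 16.

Answer: 16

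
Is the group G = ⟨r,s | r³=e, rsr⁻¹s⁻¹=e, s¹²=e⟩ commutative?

Each pair of generators commutes: r·s = rs = s·r. Since the generators pairwise commute, every element of G commutes with every other, so G is abelian.

Answer: Yes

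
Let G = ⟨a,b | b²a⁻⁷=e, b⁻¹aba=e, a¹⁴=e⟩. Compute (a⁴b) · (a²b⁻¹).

Compute (a⁴b) · (a²b⁻¹) by multiplying left to right and reducing via the relations at each step:
  (a⁴b) · a² = a²b
  (a²b) · b⁻¹ = a²

Answer: a²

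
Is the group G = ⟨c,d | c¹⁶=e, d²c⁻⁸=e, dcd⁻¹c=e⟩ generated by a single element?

Every cyclic group is abelian. But c·d = cd while d·c = c⁷d⁻¹, so c·d ≠ d·c and G is not abelian. Hence G is not cyclic.

Answer: No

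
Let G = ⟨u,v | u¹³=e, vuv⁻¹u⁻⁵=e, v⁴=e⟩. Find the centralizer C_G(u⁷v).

⟨u⁷v⟩ ⊆ C_G(u⁷v) since powers of u⁷v commute with u⁷v; so |C_G(u⁷v)| ≥ |⟨u⁷v⟩| = 4.
By orbit–stabilizer, |C_G(u⁷v)| = |G| / |conj. class of u⁷v| = 52 / 13 = 4.
The 4 elements commuting with u⁷v are {e, u⁷v, u³v², u⁹v³}.

Answer: {e, u⁷v, u³v², u⁹v³}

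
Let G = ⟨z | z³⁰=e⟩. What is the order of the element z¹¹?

Compute successive powers until reaching e:
  (z¹¹)¹ = z¹¹, (z¹¹)² = z²², (z¹¹)³ = z³, (z¹¹)⁴ = z¹⁴, (z¹¹)⁵ = z²⁵, (z¹¹)⁶ = z⁶, (z¹¹)⁷ = z¹⁷, (z¹¹)⁸ = z²⁸, (z¹¹)⁹ = z⁹, (z¹¹)¹⁰ = z²⁰, (z¹¹)¹¹ = z, (z¹¹)¹² = z¹², (z¹¹)¹³ = z²³, (z¹¹)¹⁴ = z⁴, (z¹¹)¹⁵ = z¹⁵, (z¹¹)¹⁶ = z²⁶, (z¹¹)¹⁷ = z⁷, (z¹¹)¹⁸ = z¹⁸, (z¹¹)¹⁹ = z²⁹, (z¹¹)²⁰ = z¹⁰, (z¹¹)²¹ = z²¹, (z¹¹)²² = z², (z¹¹)²³ = z¹³, (z¹¹)²⁴ = z²⁴, (z¹¹)²⁵ = z⁵, (z¹¹)²⁶ = z¹⁶, (z¹¹)²⁷ = z²⁷, (z¹¹)²⁸ = z⁸, (z¹¹)²⁹ = z¹⁹, (z¹¹)³⁰ = e.
The smallest positive k with (z¹¹)ᵏ = e is 30.

Answer: 30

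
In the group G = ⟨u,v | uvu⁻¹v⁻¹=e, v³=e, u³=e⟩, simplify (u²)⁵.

Compute successive powers of (u²), reducing at each step:
  (u²)²: (u²) · u² = u
  (u²)³: u · u² = e
  (u²)⁴: e · u² = u²
  (u²)⁵: (u²) · u² = u

Answer: u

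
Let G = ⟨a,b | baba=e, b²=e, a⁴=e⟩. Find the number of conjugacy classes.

The conjugacy classes (representative and size) are:
  [e] (size 1), [a] (size 2), [a²] (size 1), [a²b] (size 2), [a³b] (size 2).
Class equation: 1 + 2 + 1 + 2 + 2 = 8 = |G|. So G has 5 conjugacy classes.

Answer: 5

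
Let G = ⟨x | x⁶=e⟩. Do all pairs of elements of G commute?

G has a single generator, so G is cyclic and hence abelian.

Answer: Yes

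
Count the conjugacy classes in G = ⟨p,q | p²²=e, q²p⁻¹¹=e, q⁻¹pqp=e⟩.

The conjugacy classes (representative and size) are:
  [e] (size 1), [p²¹] (size 2), [p²] (size 2), [p³] (size 2), [p¹⁸] (size 2), [p¹⁷] (size 2), [p⁶] (size 2), [p⁷] (size 2), [p⁸] (size 2), [p¹³] (size 2), [p¹²] (size 2), [p¹¹] (size 1), [p¹⁰q] (size 11), [p⁷q] (size 11).
Class equation: 1 + 2 + 2 + 2 + 2 + 2 + 2 + 2 + 2 + 2 + 2 + 1 + 11 + 11 = 44 = |G|. So G has 14 conjugacy classes.

Answer: 14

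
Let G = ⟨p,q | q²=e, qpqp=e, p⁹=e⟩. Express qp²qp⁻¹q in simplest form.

Multiply left to right, reducing at each step:
  q · p² = p⁷q
  (p⁷q) · q = p⁷
  (p⁷) · p⁻¹ = p⁶
  (p⁶) · q = p⁶q

Answer: p⁶q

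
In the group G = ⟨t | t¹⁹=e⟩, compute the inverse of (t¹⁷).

The order of (t¹⁷) is 19 (smallest k with (t¹⁷)ᵏ = e), so (t¹⁷)⁻¹ = (t¹⁷)¹⁸ = t².
Check: (t¹⁷) · (t²) → (t¹⁷) · t² = e, giving e as required.

Answer: t²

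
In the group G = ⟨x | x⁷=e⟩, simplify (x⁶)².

Compute successive powers of (x⁶), reducing at each step:
  (x⁶)²: (x⁶) · x⁶ = x⁵

Answer: x⁵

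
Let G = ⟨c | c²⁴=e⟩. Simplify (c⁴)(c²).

Compute (c⁴) · (c²) by multiplying left to right and reducing via the relations at each step:
  (c⁴) · c² = c⁶

Answer: c⁶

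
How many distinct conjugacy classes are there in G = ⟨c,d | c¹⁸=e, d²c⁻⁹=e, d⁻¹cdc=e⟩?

The conjugacy classes (representative and size) are:
  [e] (size 1), [c¹⁷] (size 2), [c¹⁶] (size 2), [c³] (size 2), [c¹⁴] (size 2), [c¹³] (size 2), [c¹²] (size 2), [c¹¹] (size 2), [c¹⁰] (size 2), [c⁹] (size 1), [c⁸d] (size 9), [cd] (size 9).
Class equation: 1 + 2 + 2 + 2 + 2 + 2 + 2 + 2 + 2 + 1 + 9 + 9 = 36 = |G|. So G has 12 conjugacy classes.

Answer: 12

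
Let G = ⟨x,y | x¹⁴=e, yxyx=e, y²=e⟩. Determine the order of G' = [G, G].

G' = [G, G] is generated by all commutators. The generator-pair commutators are: [x, y] = x².
The subgroup they normally generate is {e, x², x⁴, x⁶, x⁸, x¹⁰, x¹²}, of order 7.
Check: |G/G'| = 28/7 = 4 is the order of the abelianisation.

Answer: 7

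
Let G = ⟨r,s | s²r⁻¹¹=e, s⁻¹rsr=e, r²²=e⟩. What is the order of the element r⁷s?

Compute successive powers until reaching e:
  (r⁷s)¹ = r⁷s, (r⁷s)² = r¹¹, (r⁷s)³ = r⁷s⁻¹, (r⁷s)⁴ = e.
The smallest positive k with (r⁷s)ᵏ = e is 4.

Answer: 4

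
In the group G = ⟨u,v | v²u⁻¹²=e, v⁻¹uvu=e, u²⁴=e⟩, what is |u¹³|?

Compute successive powers until reaching e:
  (u¹³)¹ = u¹³, (u¹³)² = u², (u¹³)³ = u¹⁵, (u¹³)⁴ = u⁴, (u¹³)⁵ = u¹⁷, (u¹³)⁶ = u⁶, (u¹³)⁷ = u¹⁹, (u¹³)⁸ = u⁸, (u¹³)⁹ = u²¹, (u¹³)¹⁰ = u¹⁰, (u¹³)¹¹ = u²³, (u¹³)¹² = u¹², (u¹³)¹³ = u, (u¹³)¹⁴ = u¹⁴, (u¹³)¹⁵ = u³, (u¹³)¹⁶ = u¹⁶, (u¹³)¹⁷ = u⁵, (u¹³)¹⁸ = u¹⁸, (u¹³)¹⁹ = u⁷, (u¹³)²⁰ = u²⁰, (u¹³)²¹ = u⁹, (u¹³)²² = u²², (u¹³)²³ = u¹¹, (u¹³)²⁴ = e.
The smallest positive k with (u¹³)ᵏ = e is 24.

Answer: 24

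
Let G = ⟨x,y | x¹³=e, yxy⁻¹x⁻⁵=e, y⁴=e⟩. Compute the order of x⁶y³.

Compute successive powers until reaching e:
  (x⁶y³)¹ = x⁶y³, (x⁶y³)² = x²y², (x⁶y³)³ = x⁹y, (x⁶y³)⁴ = e.
The smallest positive k with (x⁶y³)ᵏ = e is 4.

Answer: 4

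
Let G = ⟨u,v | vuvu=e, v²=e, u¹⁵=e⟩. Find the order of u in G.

Compute successive powers until reaching e:
  u¹ = u, u² = u², u³ = u³, u⁴ = u⁴, u⁵ = u⁵, u⁶ = u⁶, u⁷ = u⁷, u⁸ = u⁸, u⁹ = u⁹, u¹⁰ = u¹⁰, u¹¹ = u¹¹, u¹² = u¹², u¹³ = u¹³, u¹⁴ = u¹⁴, u¹⁵ = e.
The smallest positive k with uᵏ = e is 15.

Answer: 15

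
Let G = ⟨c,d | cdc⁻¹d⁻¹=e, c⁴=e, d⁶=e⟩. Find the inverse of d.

The order of d is 6 (smallest k with dᵏ = e), so d⁻¹ = d⁵ = d⁵.
Check: d · (d⁵) → d · d⁵ = e, giving e as required.

Answer: d⁵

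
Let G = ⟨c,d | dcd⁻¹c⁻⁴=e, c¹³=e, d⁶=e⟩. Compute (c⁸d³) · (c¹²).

Compute (c⁸d³) · (c¹²) by multiplying left to right and reducing via the relations at each step:
  (c⁸d³) · c¹² = c⁹d³

Answer: c⁹d³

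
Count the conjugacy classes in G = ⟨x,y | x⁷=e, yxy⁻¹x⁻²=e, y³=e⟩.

The conjugacy classes (representative and size) are:
  [e] (size 1), [x²] (size 3), [x⁵] (size 3), [y] (size 7), [y²] (size 7).
Class equation: 1 + 3 + 3 + 7 + 7 = 21 = |G|. So G has 5 conjugacy classes.

Answer: 5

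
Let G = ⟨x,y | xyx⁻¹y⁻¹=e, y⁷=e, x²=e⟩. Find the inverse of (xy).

The order of (xy) is 14 (smallest k with (xy)ᵏ = e), so (xy)⁻¹ = (xy)¹³ = xy⁶.
Check: (xy) · (xy⁶) → (xy) · x = y;   y · y⁶ = e, giving e as required.

Answer: xy⁶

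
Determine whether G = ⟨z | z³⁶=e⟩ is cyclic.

|G| = 36. The element z has order 36 (its powers give 36 distinct elements), so ⟨z⟩ = G and G is cyclic.

Answer: Yes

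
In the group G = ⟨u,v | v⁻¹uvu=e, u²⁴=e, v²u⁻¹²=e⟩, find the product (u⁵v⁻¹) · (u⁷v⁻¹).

Compute (u⁵v⁻¹) · (u⁷v⁻¹) by multiplying left to right and reducing via the relations at each step:
  (u⁵v⁻¹) · u⁷ = u¹⁰v
  (u¹⁰v) · v⁻¹ = u¹⁰

Answer: u¹⁰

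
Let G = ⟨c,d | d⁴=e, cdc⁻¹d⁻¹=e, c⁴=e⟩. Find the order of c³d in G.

Compute successive powers until reaching e:
  (c³d)¹ = c³d, (c³d)² = c²d², (c³d)³ = cd³, (c³d)⁴ = e.
The smallest positive k with (c³d)ᵏ = e is 4.

Answer: 4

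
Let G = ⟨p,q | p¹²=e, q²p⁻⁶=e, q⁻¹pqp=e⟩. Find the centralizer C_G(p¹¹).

⟨p¹¹⟩ ⊆ C_G(p¹¹) since powers of p¹¹ commute with p¹¹; so |C_G(p¹¹)| ≥ |⟨p¹¹⟩| = 12.
By orbit–stabilizer, |C_G(p¹¹)| = |G| / |conj. class of p¹¹| = 24 / 2 = 12.
The 12 elements commuting with p¹¹ are {e, p, p², p³, p⁴, p⁵, p⁶, p⁷, p⁸, p⁹, p¹⁰, p¹¹}.

Answer: {e, p, p², p³, p⁴, p⁵, p⁶, p⁷, p⁸, p⁹, p¹⁰, p¹¹}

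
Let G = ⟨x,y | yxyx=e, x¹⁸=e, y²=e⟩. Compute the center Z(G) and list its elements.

An element z ∈ Z(G) iff z commutes with every generator.
For example x⁹ is central: (x⁹)·x = x¹⁰ = x·(x⁹); (x⁹)·y = x⁹y = y·(x⁹).
Whereas x ∉ Z(G) since x·y = xy ≠ x¹⁷y = y·x.
Checking each of the 36 elements this way gives Z(G) = {e, x⁹}, of order 2.

Answer: {e, x⁹}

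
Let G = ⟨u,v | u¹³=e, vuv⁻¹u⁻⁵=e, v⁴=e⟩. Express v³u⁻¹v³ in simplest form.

Multiply left to right, reducing at each step:
  (v³) · u⁻¹ = u⁵v³
  (u⁵v³) · v³ = u⁵v²

Answer: u⁵v²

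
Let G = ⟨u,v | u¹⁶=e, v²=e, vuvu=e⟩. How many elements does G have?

Enumerate words in the generators, reducing via the relations: the distinct elements are
  {e, u, v, uv, u², u³, u⁴, u⁵, u⁶, u⁷, u⁸, u⁹, u²v, u³v, u¹², u¹³, u¹¹, u¹⁰, u¹⁴, u¹⁵, u⁴v, u⁵v, u⁶v, u⁷v, u⁸v, u⁹v, u¹²v, u¹³v, u¹¹v, u¹⁰v, u¹⁴v, u¹⁵v}.
No further products give new elements, so |G| = 32.

Answer: 32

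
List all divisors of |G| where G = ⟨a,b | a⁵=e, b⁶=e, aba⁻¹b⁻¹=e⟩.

|G| = 30 = 2 · 3 · 5. By Lagrange's theorem the order of any subgroup divides 30; the divisors of 30 are 1, 2, 3, 5, 6, 10, 15, 30.

Answer: 1, 2, 3, 5, 6, 10, 15, 30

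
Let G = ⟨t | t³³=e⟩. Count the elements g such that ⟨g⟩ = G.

G is cyclic of order 33. An element generates G iff its order is 33, and a cyclic group of order 33 has exactly φ(33) = 20 such elements.

Answer: 20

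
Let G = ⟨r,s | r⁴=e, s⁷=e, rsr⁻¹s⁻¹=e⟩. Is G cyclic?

|G| = 28. The element rs has order 28 (its powers give 28 distinct elements), so ⟨rs⟩ = G and G is cyclic.

Answer: Yes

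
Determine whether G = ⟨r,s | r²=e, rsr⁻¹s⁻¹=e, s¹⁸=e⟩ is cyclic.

|G| = 36, but the maximum element order in G is 18 < 36. No single element generates all of G, so G is not cyclic.

Answer: No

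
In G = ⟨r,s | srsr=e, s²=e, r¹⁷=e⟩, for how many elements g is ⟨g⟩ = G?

⟨g⟩ = G would require ord(g) = |G| = 34, but the maximum element order in G is 17 < 34. So G is not cyclic and no single element generates it: the count is 0.

Answer: 0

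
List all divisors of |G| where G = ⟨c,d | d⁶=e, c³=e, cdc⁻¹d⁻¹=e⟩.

|G| = 18 = 2 · 3². By Lagrange's theorem the order of any subgroup divides 18; the divisors of 18 are 1, 2, 3, 6, 9, 18.

Answer: 1, 2, 3, 6, 9, 18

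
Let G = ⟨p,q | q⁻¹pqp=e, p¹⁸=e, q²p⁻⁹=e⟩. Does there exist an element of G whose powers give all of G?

Every cyclic group is abelian. But p·q = pq while q·p = p⁸q⁻¹, so p·q ≠ q·p and G is not abelian. Hence G is not cyclic.

Answer: No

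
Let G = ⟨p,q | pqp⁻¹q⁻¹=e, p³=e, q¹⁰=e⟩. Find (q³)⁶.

Compute successive powers of (q³), reducing at each step:
  (q³)²: (q³) · q³ = q⁶
  (q³)³: (q⁶) · q³ = q⁹
  (q³)⁴: (q⁹) · q³ = q²
  (q³)⁵: (q²) · q³ = q⁵
  (q³)⁶: (q⁵) · q³ = q⁸

Answer: q⁸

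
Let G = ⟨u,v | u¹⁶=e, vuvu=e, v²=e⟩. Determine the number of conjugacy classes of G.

The conjugacy classes (representative and size) are:
  [e] (size 1), [u¹⁵] (size 2), [u²] (size 2), [u³] (size 2), [u¹²] (size 2), [u⁵] (size 2), [u⁶] (size 2), [u⁷] (size 2), [u⁸] (size 1), [u²v] (size 8), [u¹⁵v] (size 8).
Class equation: 1 + 2 + 2 + 2 + 2 + 2 + 2 + 2 + 1 + 8 + 8 = 32 = |G|. So G has 11 conjugacy classes.

Answer: 11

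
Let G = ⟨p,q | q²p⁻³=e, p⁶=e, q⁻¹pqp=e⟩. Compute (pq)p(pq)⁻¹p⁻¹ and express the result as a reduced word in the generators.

[(pq), p] = (pq)·p·(pq)⁻¹·p⁻¹.
  (pq) · p = q
  q · (pq⁻¹) = p⁵
  (p⁵) · (p⁵) = p⁴

Answer: p⁴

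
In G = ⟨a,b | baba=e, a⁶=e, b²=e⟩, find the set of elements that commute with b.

⟨b⟩ ⊆ C_G(b) since powers of b commute with b; so |C_G(b)| ≥ |⟨b⟩| = 2.
By orbit–stabilizer, |C_G(b)| = |G| / |conj. class of b| = 12 / 3 = 4.
The 4 elements commuting with b are {e, a³, b, a³b}.

Answer: {e, a³, b, a³b}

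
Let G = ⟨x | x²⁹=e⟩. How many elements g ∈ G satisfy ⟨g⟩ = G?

G is cyclic of order 29. An element generates G iff its order is 29, and a cyclic group of order 29 has exactly φ(29) = 28 such elements.

Answer: 28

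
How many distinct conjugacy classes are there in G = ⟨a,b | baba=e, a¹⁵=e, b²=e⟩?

The conjugacy classes (representative and size) are:
  [e] (size 1), [a¹⁴] (size 2), [a²] (size 2), [a³] (size 2), [a⁴] (size 2), [a¹⁰] (size 2), [a⁹] (size 2), [a⁷] (size 2), [a¹³b] (size 15).
Class equation: 1 + 2 + 2 + 2 + 2 + 2 + 2 + 2 + 15 = 30 = |G|. So G has 9 conjugacy classes.

Answer: 9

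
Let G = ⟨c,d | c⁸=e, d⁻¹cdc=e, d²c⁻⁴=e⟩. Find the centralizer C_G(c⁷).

⟨c⁷⟩ ⊆ C_G(c⁷) since powers of c⁷ commute with c⁷; so |C_G(c⁷)| ≥ |⟨c⁷⟩| = 8.
By orbit–stabilizer, |C_G(c⁷)| = |G| / |conj. class of c⁷| = 16 / 2 = 8.
The 8 elements commuting with c⁷ are {e, c, c², c³, c⁴, c⁵, c⁶, c⁷}.

Answer: {e, c, c², c³, c⁴, c⁵, c⁶, c⁷}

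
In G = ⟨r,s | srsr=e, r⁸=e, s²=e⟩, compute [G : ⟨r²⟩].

First find ord(r²) by computing successive powers:
  (r²)¹ = r², (r²)² = r⁴, (r²)³ = r⁶, (r²)⁴ = e.
So |⟨r²⟩| = ord(r²) = 4. With |G| = 16, by Lagrange [G : ⟨r²⟩] = 16/4 = 4.

Answer: 4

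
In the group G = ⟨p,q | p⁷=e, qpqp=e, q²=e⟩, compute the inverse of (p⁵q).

The order of (p⁵q) is 2 (smallest k with (p⁵q)ᵏ = e), so (p⁵q)⁻¹ = (p⁵q)¹ = p⁵q.
Check: (p⁵q) · (p⁵q) → (p⁵q) · p⁵ = q;   q · q = e, giving e as required.

Answer: p⁵q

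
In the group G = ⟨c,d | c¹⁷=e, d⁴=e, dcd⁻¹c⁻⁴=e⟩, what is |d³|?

Compute successive powers until reaching e:
  (d³)¹ = d³, (d³)² = d², (d³)³ = d, (d³)⁴ = e.
The smallest positive k with (d³)ᵏ = e is 4.

Answer: 4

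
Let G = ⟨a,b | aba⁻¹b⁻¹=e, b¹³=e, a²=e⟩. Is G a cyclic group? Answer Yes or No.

|G| = 26. The element ab has order 26 (its powers give 26 distinct elements), so ⟨ab⟩ = G and G is cyclic.

Answer: Yes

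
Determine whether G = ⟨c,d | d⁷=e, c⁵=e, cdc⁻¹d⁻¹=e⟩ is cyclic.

|G| = 35. The element cd has order 35 (its powers give 35 distinct elements), so ⟨cd⟩ = G and G is cyclic.

Answer: Yes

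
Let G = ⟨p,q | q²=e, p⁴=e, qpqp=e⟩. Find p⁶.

Compute successive powers of p, reducing at each step:
  p²: p · p = p²
  p³: (p²) · p = p³
  p⁴: (p³) · p = e
  p⁵: e · p = p
  p⁶: p · p = p²

Answer: p²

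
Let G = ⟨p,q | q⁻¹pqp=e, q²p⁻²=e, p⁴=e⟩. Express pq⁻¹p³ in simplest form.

Multiply left to right, reducing at each step:
  p · q⁻¹ = pq⁻¹
  (pq⁻¹) · p³ = q

Answer: q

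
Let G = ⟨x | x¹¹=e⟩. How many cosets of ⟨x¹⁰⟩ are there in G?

First find ord(x¹⁰) by computing successive powers:
  (x¹⁰)¹ = x¹⁰, (x¹⁰)² = x⁹, (x¹⁰)³ = x⁸, (x¹⁰)⁴ = x⁷, (x¹⁰)⁵ = x⁶, (x¹⁰)⁶ = x⁵, (x¹⁰)⁷ = x⁴, (x¹⁰)⁸ = x³, (x¹⁰)⁹ = x², (x¹⁰)¹⁰ = x, (x¹⁰)¹¹ = e.
So |⟨x¹⁰⟩| = ord(x¹⁰) = 11. With |G| = 11, by Lagrange [G : ⟨x¹⁰⟩] = 11/11 = 1.

Answer: 1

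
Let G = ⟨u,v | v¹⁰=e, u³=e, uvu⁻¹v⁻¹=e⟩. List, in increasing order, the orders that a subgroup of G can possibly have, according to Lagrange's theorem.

|G| = 30 = 2 · 3 · 5. By Lagrange's theorem the order of any subgroup divides 30; the divisors of 30 are 1, 2, 3, 5, 6, 10, 15, 30.

Answer: 1, 2, 3, 5, 6, 10, 15, 30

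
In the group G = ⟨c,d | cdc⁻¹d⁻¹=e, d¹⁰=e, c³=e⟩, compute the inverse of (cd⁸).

The order of (cd⁸) is 15 (smallest k with (cd⁸)ᵏ = e), so (cd⁸)⁻¹ = (cd⁸)¹⁴ = c²d².
Check: (cd⁸) · (c²d²) → (cd⁸) · c² = d⁸;   (d⁸) · d² = e, giving e as required.

Answer: c²d²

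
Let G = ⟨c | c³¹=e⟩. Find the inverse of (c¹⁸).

The order of (c¹⁸) is 31 (smallest k with (c¹⁸)ᵏ = e), so (c¹⁸)⁻¹ = (c¹⁸)³⁰ = c¹³.
Check: (c¹⁸) · (c¹³) → (c¹⁸) · c¹³ = e, giving e as required.

Answer: c¹³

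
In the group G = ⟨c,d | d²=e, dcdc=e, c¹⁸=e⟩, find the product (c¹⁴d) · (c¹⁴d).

Compute (c¹⁴d) · (c¹⁴d) by multiplying left to right and reducing via the relations at each step:
  (c¹⁴d) · c¹⁴ = d
  d · d = e

Answer: e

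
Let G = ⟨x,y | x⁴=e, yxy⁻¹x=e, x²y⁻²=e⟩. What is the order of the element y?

Compute successive powers until reaching e:
  y¹ = y, y² = x², y³ = y⁻¹, y⁴ = e.
The smallest positive k with yᵏ = e is 4.

Answer: 4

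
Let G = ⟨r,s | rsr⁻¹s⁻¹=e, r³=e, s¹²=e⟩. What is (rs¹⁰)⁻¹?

The order of (rs¹⁰) is 6 (smallest k with (rs¹⁰)ᵏ = e), so (rs¹⁰)⁻¹ = (rs¹⁰)⁵ = r²s².
Check: (rs¹⁰) · (r²s²) → (rs¹⁰) · r² = s¹⁰;   (s¹⁰) · s² = e, giving e as required.

Answer: r²s²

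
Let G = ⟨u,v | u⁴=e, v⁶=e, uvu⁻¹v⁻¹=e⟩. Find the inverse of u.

The order of u is 4 (smallest k with uᵏ = e), so u⁻¹ = u³ = u³.
Check: u · (u³) → u · u³ = e, giving e as required.

Answer: u³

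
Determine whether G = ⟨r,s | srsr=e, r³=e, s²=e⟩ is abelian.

r·s = rs but s·r = r²s, so r·s ≠ s·r and G is not abelian.

Answer: No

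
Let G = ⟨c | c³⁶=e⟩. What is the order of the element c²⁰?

Compute successive powers until reaching e:
  (c²⁰)¹ = c²⁰, (c²⁰)² = c⁴, (c²⁰)³ = c²⁴, (c²⁰)⁴ = c⁸, (c²⁰)⁵ = c²⁸, (c²⁰)⁶ = c¹², (c²⁰)⁷ = c³², (c²⁰)⁸ = c¹⁶, (c²⁰)⁹ = e.
The smallest positive k with (c²⁰)ᵏ = e is 9.

Answer: 9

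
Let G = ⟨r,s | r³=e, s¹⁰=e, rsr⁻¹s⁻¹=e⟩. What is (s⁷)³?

Compute successive powers of (s⁷), reducing at each step:
  (s⁷)²: (s⁷) · s⁷ = s⁴
  (s⁷)³: (s⁴) · s⁷ = s

Answer: s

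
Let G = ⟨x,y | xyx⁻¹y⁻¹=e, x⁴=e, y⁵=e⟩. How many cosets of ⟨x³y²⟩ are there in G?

First find ord(x³y²) by computing successive powers:
  (x³y²)¹ = x³y², (x³y²)² = x²y⁴, (x³y²)³ = xy, (x³y²)⁴ = y³, (x³y²)⁵ = x³, (x³y²)⁶ = x²y², (x³y²)⁷ = xy⁴, (x³y²)⁸ = y, (x³y²)⁹ = x³y³, (x³y²)¹⁰ = x², (x³y²)¹¹ = xy², (x³y²)¹² = y⁴, (x³y²)¹³ = x³y, (x³y²)¹⁴ = x²y³, (x³y²)¹⁵ = x, (x³y²)¹⁶ = y², (x³y²)¹⁷ = x³y⁴, (x³y²)¹⁸ = x²y, (x³y²)¹⁹ = xy³, (x³y²)²⁰ = e.
So |⟨x³y²⟩| = ord(x³y²) = 20. With |G| = 20, by Lagrange [G : ⟨x³y²⟩] = 20/20 = 1.

Answer: 1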